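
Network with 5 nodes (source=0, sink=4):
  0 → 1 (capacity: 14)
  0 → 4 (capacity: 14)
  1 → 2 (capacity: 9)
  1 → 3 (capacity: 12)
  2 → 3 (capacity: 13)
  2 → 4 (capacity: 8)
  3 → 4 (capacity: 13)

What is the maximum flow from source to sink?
Maximum flow = 28

Max flow: 28

Flow assignment:
  0 → 1: 14/14
  0 → 4: 14/14
  1 → 2: 9/9
  1 → 3: 5/12
  2 → 3: 1/13
  2 → 4: 8/8
  3 → 4: 6/13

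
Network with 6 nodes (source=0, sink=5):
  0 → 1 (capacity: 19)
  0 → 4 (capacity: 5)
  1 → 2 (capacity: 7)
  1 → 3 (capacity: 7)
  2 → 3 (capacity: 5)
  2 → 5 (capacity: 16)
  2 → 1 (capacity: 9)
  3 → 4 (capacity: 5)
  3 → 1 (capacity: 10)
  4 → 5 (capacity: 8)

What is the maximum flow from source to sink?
Maximum flow = 15

Max flow: 15

Flow assignment:
  0 → 1: 12/19
  0 → 4: 3/5
  1 → 2: 7/7
  1 → 3: 5/7
  2 → 5: 7/16
  3 → 4: 5/5
  4 → 5: 8/8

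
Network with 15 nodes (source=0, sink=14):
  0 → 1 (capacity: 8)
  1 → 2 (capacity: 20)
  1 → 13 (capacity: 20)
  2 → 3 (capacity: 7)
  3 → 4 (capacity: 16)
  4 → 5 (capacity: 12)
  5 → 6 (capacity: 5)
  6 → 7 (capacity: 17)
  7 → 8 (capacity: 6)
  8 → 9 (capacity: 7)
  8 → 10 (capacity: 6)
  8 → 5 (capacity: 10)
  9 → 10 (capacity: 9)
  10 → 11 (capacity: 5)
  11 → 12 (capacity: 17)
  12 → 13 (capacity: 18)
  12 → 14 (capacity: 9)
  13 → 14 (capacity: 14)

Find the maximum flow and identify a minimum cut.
Max flow = 8, Min cut edges: (0,1)

Maximum flow: 8
Minimum cut: (0,1)
Partition: S = [0], T = [1, 2, 3, 4, 5, 6, 7, 8, 9, 10, 11, 12, 13, 14]

Max-flow min-cut theorem verified: both equal 8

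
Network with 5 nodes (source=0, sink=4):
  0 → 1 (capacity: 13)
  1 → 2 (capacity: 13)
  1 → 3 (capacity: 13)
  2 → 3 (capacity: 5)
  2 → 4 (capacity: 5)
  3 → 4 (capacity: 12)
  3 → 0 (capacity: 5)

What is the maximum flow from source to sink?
Maximum flow = 13

Max flow: 13

Flow assignment:
  0 → 1: 13/13
  1 → 2: 10/13
  1 → 3: 3/13
  2 → 3: 5/5
  2 → 4: 5/5
  3 → 4: 8/12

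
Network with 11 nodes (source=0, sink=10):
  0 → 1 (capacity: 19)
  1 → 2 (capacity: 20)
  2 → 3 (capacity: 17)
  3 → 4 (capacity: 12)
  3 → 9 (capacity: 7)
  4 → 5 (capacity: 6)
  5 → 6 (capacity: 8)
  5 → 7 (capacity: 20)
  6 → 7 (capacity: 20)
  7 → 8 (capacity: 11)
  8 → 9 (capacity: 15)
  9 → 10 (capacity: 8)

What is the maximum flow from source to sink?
Maximum flow = 8

Max flow: 8

Flow assignment:
  0 → 1: 8/19
  1 → 2: 8/20
  2 → 3: 8/17
  3 → 4: 6/12
  3 → 9: 2/7
  4 → 5: 6/6
  5 → 7: 6/20
  7 → 8: 6/11
  8 → 9: 6/15
  9 → 10: 8/8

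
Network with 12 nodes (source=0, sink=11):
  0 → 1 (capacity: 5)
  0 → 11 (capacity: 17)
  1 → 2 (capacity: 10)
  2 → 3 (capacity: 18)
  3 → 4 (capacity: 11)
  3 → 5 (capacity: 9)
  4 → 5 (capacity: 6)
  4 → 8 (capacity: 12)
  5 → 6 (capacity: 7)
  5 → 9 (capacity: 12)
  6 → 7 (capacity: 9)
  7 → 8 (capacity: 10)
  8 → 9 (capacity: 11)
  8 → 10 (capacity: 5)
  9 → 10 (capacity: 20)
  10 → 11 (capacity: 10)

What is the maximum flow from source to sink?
Maximum flow = 22

Max flow: 22

Flow assignment:
  0 → 1: 5/5
  0 → 11: 17/17
  1 → 2: 5/10
  2 → 3: 5/18
  3 → 4: 5/11
  4 → 8: 5/12
  8 → 10: 5/5
  10 → 11: 5/10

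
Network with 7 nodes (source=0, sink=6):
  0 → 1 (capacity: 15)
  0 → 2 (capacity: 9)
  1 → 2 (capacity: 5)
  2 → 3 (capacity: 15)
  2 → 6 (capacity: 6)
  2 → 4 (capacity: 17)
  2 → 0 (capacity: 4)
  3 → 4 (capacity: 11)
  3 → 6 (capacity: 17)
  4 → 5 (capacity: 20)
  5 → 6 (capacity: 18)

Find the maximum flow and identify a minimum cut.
Max flow = 14, Min cut edges: (0,2), (1,2)

Maximum flow: 14
Minimum cut: (0,2), (1,2)
Partition: S = [0, 1], T = [2, 3, 4, 5, 6]

Max-flow min-cut theorem verified: both equal 14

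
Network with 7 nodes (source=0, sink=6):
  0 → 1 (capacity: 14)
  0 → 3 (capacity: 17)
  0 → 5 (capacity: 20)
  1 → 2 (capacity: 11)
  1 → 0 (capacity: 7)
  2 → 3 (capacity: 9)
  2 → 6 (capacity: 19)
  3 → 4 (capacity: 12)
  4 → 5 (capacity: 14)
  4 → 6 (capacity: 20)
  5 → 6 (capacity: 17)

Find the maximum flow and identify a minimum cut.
Max flow = 40, Min cut edges: (1,2), (3,4), (5,6)

Maximum flow: 40
Minimum cut: (1,2), (3,4), (5,6)
Partition: S = [0, 1, 3, 5], T = [2, 4, 6]

Max-flow min-cut theorem verified: both equal 40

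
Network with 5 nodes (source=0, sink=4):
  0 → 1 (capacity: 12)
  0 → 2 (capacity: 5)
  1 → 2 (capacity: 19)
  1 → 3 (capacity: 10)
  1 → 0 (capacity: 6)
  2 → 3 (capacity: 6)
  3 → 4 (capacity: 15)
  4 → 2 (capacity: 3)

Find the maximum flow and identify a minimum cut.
Max flow = 15, Min cut edges: (3,4)

Maximum flow: 15
Minimum cut: (3,4)
Partition: S = [0, 1, 2, 3], T = [4]

Max-flow min-cut theorem verified: both equal 15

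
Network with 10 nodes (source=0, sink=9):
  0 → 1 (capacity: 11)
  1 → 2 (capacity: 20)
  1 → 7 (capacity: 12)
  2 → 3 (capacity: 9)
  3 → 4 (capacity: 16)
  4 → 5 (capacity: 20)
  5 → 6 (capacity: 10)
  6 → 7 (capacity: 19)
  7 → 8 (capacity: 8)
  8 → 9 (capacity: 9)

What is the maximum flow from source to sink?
Maximum flow = 8

Max flow: 8

Flow assignment:
  0 → 1: 8/11
  1 → 7: 8/12
  7 → 8: 8/8
  8 → 9: 8/9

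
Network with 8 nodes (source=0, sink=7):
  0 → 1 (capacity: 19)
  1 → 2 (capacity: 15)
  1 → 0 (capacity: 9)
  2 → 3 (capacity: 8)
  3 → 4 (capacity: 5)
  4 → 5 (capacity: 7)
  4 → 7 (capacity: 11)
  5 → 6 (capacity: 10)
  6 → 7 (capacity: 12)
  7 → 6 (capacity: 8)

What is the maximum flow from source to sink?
Maximum flow = 5

Max flow: 5

Flow assignment:
  0 → 1: 5/19
  1 → 2: 5/15
  2 → 3: 5/8
  3 → 4: 5/5
  4 → 7: 5/11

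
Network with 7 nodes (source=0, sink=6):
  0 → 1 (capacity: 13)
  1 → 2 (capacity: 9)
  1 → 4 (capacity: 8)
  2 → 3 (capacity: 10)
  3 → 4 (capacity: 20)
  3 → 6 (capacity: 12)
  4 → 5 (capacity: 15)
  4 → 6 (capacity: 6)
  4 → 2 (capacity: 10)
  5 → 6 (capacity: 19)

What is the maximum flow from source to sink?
Maximum flow = 13

Max flow: 13

Flow assignment:
  0 → 1: 13/13
  1 → 2: 5/9
  1 → 4: 8/8
  2 → 3: 5/10
  3 → 6: 5/12
  4 → 5: 2/15
  4 → 6: 6/6
  5 → 6: 2/19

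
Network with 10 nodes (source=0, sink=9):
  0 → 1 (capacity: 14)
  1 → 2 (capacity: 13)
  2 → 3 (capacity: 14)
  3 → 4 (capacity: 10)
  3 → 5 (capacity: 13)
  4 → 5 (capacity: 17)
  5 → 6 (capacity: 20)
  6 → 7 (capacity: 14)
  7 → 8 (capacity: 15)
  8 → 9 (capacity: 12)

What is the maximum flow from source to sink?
Maximum flow = 12

Max flow: 12

Flow assignment:
  0 → 1: 12/14
  1 → 2: 12/13
  2 → 3: 12/14
  3 → 5: 12/13
  5 → 6: 12/20
  6 → 7: 12/14
  7 → 8: 12/15
  8 → 9: 12/12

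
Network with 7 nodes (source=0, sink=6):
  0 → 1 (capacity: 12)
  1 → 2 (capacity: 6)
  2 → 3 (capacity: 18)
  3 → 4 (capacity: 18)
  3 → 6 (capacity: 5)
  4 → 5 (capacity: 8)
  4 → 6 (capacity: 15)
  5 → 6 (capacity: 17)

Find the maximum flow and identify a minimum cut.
Max flow = 6, Min cut edges: (1,2)

Maximum flow: 6
Minimum cut: (1,2)
Partition: S = [0, 1], T = [2, 3, 4, 5, 6]

Max-flow min-cut theorem verified: both equal 6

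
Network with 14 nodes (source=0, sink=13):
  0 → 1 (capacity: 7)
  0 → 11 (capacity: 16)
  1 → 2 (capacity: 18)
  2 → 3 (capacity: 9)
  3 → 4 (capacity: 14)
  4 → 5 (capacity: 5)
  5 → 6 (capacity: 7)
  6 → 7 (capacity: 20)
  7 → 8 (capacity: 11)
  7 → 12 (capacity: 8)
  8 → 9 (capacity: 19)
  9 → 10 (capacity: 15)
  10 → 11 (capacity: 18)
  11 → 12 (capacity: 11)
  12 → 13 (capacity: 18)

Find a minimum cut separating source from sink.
Min cut value = 16, edges: (4,5), (11,12)

Min cut value: 16
Partition: S = [0, 1, 2, 3, 4, 8, 9, 10, 11], T = [5, 6, 7, 12, 13]
Cut edges: (4,5), (11,12)

By max-flow min-cut theorem, max flow = min cut = 16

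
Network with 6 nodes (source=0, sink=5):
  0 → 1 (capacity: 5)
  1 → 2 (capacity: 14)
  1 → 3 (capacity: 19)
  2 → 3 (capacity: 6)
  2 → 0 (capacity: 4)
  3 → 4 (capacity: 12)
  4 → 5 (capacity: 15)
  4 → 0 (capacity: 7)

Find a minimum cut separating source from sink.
Min cut value = 5, edges: (0,1)

Min cut value: 5
Partition: S = [0], T = [1, 2, 3, 4, 5]
Cut edges: (0,1)

By max-flow min-cut theorem, max flow = min cut = 5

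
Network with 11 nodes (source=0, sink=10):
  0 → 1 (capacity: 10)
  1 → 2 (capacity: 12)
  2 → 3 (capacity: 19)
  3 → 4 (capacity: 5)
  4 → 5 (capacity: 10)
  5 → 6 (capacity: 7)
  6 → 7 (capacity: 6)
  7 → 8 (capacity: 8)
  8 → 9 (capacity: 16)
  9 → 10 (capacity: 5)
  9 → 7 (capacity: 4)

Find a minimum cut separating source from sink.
Min cut value = 5, edges: (9,10)

Min cut value: 5
Partition: S = [0, 1, 2, 3, 4, 5, 6, 7, 8, 9], T = [10]
Cut edges: (9,10)

By max-flow min-cut theorem, max flow = min cut = 5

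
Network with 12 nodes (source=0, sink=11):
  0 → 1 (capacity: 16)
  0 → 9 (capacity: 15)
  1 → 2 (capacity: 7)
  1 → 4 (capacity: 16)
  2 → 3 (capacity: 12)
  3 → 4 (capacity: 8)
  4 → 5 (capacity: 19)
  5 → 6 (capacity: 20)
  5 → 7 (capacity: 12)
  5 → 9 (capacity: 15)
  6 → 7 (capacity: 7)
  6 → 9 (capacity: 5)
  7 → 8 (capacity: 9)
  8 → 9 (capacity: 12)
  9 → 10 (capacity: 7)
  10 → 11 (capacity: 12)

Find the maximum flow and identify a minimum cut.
Max flow = 7, Min cut edges: (9,10)

Maximum flow: 7
Minimum cut: (9,10)
Partition: S = [0, 1, 2, 3, 4, 5, 6, 7, 8, 9], T = [10, 11]

Max-flow min-cut theorem verified: both equal 7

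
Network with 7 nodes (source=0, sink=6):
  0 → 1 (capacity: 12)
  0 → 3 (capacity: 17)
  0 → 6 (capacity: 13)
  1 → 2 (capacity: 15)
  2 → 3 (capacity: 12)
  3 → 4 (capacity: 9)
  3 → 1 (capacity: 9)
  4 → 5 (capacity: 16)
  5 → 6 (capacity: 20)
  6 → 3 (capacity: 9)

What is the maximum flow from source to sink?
Maximum flow = 22

Max flow: 22

Flow assignment:
  0 → 1: 9/12
  0 → 6: 13/13
  1 → 2: 12/15
  2 → 3: 12/12
  3 → 4: 9/9
  3 → 1: 3/9
  4 → 5: 9/16
  5 → 6: 9/20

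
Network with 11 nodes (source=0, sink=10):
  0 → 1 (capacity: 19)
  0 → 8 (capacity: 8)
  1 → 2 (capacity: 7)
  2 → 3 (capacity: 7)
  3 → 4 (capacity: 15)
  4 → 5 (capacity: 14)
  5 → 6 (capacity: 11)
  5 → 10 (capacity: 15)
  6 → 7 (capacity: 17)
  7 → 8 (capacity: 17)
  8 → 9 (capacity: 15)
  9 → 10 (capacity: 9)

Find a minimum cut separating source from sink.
Min cut value = 15, edges: (0,8), (2,3)

Min cut value: 15
Partition: S = [0, 1, 2], T = [3, 4, 5, 6, 7, 8, 9, 10]
Cut edges: (0,8), (2,3)

By max-flow min-cut theorem, max flow = min cut = 15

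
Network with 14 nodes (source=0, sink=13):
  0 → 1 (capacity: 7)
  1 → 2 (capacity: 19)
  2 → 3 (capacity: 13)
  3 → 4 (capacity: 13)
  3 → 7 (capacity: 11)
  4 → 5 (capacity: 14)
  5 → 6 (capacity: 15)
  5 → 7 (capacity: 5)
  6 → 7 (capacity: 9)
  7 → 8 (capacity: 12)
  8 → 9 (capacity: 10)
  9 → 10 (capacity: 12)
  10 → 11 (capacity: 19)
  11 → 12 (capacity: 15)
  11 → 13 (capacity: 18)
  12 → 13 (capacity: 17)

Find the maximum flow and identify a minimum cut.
Max flow = 7, Min cut edges: (0,1)

Maximum flow: 7
Minimum cut: (0,1)
Partition: S = [0], T = [1, 2, 3, 4, 5, 6, 7, 8, 9, 10, 11, 12, 13]

Max-flow min-cut theorem verified: both equal 7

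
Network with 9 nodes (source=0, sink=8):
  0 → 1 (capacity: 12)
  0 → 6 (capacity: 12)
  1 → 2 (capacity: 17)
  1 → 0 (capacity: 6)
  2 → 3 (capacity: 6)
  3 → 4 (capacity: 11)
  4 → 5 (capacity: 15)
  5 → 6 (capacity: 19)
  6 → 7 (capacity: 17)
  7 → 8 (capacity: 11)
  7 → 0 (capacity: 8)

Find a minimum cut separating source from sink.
Min cut value = 11, edges: (7,8)

Min cut value: 11
Partition: S = [0, 1, 2, 3, 4, 5, 6, 7], T = [8]
Cut edges: (7,8)

By max-flow min-cut theorem, max flow = min cut = 11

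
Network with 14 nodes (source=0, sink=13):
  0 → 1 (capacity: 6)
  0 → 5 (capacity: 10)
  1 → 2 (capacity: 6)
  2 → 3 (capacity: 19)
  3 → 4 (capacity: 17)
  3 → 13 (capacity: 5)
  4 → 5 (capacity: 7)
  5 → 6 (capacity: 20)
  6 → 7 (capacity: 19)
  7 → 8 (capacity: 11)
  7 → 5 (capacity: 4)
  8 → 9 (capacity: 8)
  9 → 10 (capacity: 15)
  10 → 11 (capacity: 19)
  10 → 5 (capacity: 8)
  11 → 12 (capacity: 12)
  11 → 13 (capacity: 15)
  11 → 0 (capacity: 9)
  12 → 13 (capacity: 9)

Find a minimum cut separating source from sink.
Min cut value = 13, edges: (3,13), (8,9)

Min cut value: 13
Partition: S = [0, 1, 2, 3, 4, 5, 6, 7, 8], T = [9, 10, 11, 12, 13]
Cut edges: (3,13), (8,9)

By max-flow min-cut theorem, max flow = min cut = 13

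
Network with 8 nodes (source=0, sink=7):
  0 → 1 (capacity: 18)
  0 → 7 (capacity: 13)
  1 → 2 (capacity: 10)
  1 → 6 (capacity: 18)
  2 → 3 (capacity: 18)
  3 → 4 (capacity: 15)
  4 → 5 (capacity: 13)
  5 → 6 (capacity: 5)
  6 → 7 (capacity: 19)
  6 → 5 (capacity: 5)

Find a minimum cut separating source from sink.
Min cut value = 31, edges: (0,1), (0,7)

Min cut value: 31
Partition: S = [0], T = [1, 2, 3, 4, 5, 6, 7]
Cut edges: (0,1), (0,7)

By max-flow min-cut theorem, max flow = min cut = 31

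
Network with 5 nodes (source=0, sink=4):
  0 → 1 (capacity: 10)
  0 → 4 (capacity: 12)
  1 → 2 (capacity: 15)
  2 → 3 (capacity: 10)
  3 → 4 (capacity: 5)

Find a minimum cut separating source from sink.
Min cut value = 17, edges: (0,4), (3,4)

Min cut value: 17
Partition: S = [0, 1, 2, 3], T = [4]
Cut edges: (0,4), (3,4)

By max-flow min-cut theorem, max flow = min cut = 17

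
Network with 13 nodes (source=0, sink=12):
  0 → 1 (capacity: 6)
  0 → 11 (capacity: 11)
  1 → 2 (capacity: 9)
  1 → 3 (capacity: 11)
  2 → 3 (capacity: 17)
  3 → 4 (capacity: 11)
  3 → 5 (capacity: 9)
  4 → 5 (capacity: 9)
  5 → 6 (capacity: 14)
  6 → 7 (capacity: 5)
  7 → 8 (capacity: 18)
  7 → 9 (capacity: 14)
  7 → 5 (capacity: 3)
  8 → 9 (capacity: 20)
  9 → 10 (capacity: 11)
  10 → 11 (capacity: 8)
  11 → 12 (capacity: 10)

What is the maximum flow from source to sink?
Maximum flow = 10

Max flow: 10

Flow assignment:
  0 → 1: 5/6
  0 → 11: 5/11
  1 → 3: 5/11
  3 → 5: 5/9
  5 → 6: 5/14
  6 → 7: 5/5
  7 → 9: 5/14
  9 → 10: 5/11
  10 → 11: 5/8
  11 → 12: 10/10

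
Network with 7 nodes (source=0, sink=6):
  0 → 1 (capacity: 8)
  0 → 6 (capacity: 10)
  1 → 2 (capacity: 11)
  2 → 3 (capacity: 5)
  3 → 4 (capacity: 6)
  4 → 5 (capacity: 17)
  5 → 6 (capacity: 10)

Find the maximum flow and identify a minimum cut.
Max flow = 15, Min cut edges: (0,6), (2,3)

Maximum flow: 15
Minimum cut: (0,6), (2,3)
Partition: S = [0, 1, 2], T = [3, 4, 5, 6]

Max-flow min-cut theorem verified: both equal 15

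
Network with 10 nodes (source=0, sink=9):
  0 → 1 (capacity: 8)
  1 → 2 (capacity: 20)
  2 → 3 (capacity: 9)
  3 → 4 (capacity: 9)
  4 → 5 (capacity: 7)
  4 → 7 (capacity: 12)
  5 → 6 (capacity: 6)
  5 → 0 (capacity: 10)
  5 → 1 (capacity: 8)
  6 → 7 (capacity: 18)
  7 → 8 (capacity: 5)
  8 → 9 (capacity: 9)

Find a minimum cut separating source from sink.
Min cut value = 5, edges: (7,8)

Min cut value: 5
Partition: S = [0, 1, 2, 3, 4, 5, 6, 7], T = [8, 9]
Cut edges: (7,8)

By max-flow min-cut theorem, max flow = min cut = 5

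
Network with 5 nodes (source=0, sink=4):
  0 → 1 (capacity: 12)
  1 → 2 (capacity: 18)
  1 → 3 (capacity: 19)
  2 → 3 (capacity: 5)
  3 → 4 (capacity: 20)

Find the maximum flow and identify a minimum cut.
Max flow = 12, Min cut edges: (0,1)

Maximum flow: 12
Minimum cut: (0,1)
Partition: S = [0], T = [1, 2, 3, 4]

Max-flow min-cut theorem verified: both equal 12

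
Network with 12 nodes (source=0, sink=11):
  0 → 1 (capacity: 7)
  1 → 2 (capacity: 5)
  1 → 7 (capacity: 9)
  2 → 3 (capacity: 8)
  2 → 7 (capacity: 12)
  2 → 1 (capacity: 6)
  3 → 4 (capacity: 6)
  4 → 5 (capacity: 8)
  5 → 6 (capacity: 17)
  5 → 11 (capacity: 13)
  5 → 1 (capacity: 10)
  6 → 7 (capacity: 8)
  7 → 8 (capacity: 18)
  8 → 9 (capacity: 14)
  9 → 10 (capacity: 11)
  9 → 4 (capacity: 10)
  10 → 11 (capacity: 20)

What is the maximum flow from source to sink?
Maximum flow = 7

Max flow: 7

Flow assignment:
  0 → 1: 7/7
  1 → 2: 5/5
  1 → 7: 2/9
  2 → 3: 5/8
  3 → 4: 5/6
  4 → 5: 5/8
  5 → 11: 5/13
  7 → 8: 2/18
  8 → 9: 2/14
  9 → 10: 2/11
  10 → 11: 2/20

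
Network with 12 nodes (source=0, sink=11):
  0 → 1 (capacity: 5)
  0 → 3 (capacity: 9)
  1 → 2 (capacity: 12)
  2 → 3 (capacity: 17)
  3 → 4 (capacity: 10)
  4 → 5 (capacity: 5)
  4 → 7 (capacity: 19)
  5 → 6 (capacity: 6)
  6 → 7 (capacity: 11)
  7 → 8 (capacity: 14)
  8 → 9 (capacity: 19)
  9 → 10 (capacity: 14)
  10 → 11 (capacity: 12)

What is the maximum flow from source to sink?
Maximum flow = 10

Max flow: 10

Flow assignment:
  0 → 1: 1/5
  0 → 3: 9/9
  1 → 2: 1/12
  2 → 3: 1/17
  3 → 4: 10/10
  4 → 7: 10/19
  7 → 8: 10/14
  8 → 9: 10/19
  9 → 10: 10/14
  10 → 11: 10/12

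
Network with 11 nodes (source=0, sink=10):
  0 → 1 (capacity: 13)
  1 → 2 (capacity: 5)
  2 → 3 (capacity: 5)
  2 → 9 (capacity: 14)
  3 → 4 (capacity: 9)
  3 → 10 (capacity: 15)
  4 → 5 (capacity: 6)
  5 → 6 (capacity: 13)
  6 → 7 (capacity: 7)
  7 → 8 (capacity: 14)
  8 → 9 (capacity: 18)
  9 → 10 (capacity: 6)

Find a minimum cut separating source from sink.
Min cut value = 5, edges: (1,2)

Min cut value: 5
Partition: S = [0, 1], T = [2, 3, 4, 5, 6, 7, 8, 9, 10]
Cut edges: (1,2)

By max-flow min-cut theorem, max flow = min cut = 5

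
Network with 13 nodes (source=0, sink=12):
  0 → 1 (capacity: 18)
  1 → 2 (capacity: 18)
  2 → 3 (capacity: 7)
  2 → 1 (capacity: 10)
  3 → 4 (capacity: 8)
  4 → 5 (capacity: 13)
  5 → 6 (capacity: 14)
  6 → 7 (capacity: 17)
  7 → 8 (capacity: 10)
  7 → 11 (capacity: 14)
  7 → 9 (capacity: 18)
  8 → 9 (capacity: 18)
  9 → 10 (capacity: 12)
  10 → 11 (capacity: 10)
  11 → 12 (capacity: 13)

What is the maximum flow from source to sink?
Maximum flow = 7

Max flow: 7

Flow assignment:
  0 → 1: 7/18
  1 → 2: 7/18
  2 → 3: 7/7
  3 → 4: 7/8
  4 → 5: 7/13
  5 → 6: 7/14
  6 → 7: 7/17
  7 → 11: 7/14
  11 → 12: 7/13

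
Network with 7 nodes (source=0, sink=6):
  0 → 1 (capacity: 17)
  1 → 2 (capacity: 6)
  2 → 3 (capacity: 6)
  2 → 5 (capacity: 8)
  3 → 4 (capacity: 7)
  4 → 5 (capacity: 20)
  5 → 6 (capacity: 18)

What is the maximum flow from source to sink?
Maximum flow = 6

Max flow: 6

Flow assignment:
  0 → 1: 6/17
  1 → 2: 6/6
  2 → 5: 6/8
  5 → 6: 6/18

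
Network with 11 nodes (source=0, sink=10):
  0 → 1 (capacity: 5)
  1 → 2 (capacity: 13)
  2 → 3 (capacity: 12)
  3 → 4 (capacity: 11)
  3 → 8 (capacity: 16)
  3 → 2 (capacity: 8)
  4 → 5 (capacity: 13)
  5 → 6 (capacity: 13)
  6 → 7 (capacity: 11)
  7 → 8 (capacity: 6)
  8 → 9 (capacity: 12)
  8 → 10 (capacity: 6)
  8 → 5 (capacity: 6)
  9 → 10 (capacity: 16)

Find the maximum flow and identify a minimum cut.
Max flow = 5, Min cut edges: (0,1)

Maximum flow: 5
Minimum cut: (0,1)
Partition: S = [0], T = [1, 2, 3, 4, 5, 6, 7, 8, 9, 10]

Max-flow min-cut theorem verified: both equal 5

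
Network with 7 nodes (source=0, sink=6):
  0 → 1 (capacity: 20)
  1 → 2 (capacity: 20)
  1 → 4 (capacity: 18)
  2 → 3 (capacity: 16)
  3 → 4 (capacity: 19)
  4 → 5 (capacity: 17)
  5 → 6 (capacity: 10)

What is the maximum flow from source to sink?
Maximum flow = 10

Max flow: 10

Flow assignment:
  0 → 1: 10/20
  1 → 2: 2/20
  1 → 4: 8/18
  2 → 3: 2/16
  3 → 4: 2/19
  4 → 5: 10/17
  5 → 6: 10/10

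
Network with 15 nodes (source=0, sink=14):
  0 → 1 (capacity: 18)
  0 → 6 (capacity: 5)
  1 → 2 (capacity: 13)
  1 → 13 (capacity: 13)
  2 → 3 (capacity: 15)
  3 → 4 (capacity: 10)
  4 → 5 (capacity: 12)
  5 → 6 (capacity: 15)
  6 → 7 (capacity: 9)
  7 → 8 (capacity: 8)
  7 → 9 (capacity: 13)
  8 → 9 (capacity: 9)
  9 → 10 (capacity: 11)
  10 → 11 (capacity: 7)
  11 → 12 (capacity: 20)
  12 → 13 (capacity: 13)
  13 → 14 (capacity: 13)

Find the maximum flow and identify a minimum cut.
Max flow = 13, Min cut edges: (13,14)

Maximum flow: 13
Minimum cut: (13,14)
Partition: S = [0, 1, 2, 3, 4, 5, 6, 7, 8, 9, 10, 11, 12, 13], T = [14]

Max-flow min-cut theorem verified: both equal 13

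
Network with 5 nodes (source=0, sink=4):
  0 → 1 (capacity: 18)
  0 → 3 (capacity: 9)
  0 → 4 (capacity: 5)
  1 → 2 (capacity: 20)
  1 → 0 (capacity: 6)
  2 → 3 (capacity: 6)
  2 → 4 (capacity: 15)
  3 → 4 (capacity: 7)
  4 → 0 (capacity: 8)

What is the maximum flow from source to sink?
Maximum flow = 27

Max flow: 27

Flow assignment:
  0 → 1: 18/18
  0 → 3: 4/9
  0 → 4: 5/5
  1 → 2: 18/20
  2 → 3: 3/6
  2 → 4: 15/15
  3 → 4: 7/7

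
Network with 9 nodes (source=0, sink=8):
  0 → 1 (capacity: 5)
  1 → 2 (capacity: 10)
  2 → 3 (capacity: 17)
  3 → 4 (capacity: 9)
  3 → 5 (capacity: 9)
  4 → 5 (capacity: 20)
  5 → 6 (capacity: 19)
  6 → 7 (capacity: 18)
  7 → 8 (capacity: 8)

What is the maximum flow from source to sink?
Maximum flow = 5

Max flow: 5

Flow assignment:
  0 → 1: 5/5
  1 → 2: 5/10
  2 → 3: 5/17
  3 → 5: 5/9
  5 → 6: 5/19
  6 → 7: 5/18
  7 → 8: 5/8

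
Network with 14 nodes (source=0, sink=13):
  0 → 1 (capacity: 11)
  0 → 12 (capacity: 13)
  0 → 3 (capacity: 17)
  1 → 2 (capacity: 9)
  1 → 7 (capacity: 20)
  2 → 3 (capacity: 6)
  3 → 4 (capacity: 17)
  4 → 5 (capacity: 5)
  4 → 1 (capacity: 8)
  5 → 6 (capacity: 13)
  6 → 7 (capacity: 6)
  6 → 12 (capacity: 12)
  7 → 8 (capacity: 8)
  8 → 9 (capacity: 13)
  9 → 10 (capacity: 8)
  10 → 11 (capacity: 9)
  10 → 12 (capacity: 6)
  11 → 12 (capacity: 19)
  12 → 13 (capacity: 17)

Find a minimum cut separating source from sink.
Min cut value = 17, edges: (12,13)

Min cut value: 17
Partition: S = [0, 1, 2, 3, 4, 5, 6, 7, 8, 9, 10, 11, 12], T = [13]
Cut edges: (12,13)

By max-flow min-cut theorem, max flow = min cut = 17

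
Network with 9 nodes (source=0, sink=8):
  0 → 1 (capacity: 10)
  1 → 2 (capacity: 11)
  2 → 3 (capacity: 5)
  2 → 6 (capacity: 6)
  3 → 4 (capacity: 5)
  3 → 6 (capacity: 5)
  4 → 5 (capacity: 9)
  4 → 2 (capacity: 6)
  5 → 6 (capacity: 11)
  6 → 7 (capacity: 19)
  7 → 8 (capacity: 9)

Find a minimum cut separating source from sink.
Min cut value = 9, edges: (7,8)

Min cut value: 9
Partition: S = [0, 1, 2, 3, 4, 5, 6, 7], T = [8]
Cut edges: (7,8)

By max-flow min-cut theorem, max flow = min cut = 9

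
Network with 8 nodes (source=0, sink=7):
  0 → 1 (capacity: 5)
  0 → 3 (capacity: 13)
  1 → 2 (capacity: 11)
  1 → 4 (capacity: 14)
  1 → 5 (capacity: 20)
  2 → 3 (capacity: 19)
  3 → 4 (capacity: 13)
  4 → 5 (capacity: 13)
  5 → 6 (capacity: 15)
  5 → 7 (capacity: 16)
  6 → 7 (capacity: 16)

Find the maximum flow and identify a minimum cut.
Max flow = 18, Min cut edges: (0,1), (4,5)

Maximum flow: 18
Minimum cut: (0,1), (4,5)
Partition: S = [0, 2, 3, 4], T = [1, 5, 6, 7]

Max-flow min-cut theorem verified: both equal 18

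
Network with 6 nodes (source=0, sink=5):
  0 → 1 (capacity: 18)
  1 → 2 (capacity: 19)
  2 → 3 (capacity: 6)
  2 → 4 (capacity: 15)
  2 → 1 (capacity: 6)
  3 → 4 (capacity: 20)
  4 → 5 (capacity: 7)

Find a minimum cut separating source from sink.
Min cut value = 7, edges: (4,5)

Min cut value: 7
Partition: S = [0, 1, 2, 3, 4], T = [5]
Cut edges: (4,5)

By max-flow min-cut theorem, max flow = min cut = 7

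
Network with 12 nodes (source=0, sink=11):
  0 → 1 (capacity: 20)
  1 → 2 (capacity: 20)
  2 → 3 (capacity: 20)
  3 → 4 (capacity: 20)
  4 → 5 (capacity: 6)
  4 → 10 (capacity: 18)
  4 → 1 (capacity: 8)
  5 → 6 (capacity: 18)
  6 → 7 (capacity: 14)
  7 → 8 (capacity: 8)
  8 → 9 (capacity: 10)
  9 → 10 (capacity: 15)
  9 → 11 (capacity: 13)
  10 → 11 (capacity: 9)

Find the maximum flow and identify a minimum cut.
Max flow = 15, Min cut edges: (4,5), (10,11)

Maximum flow: 15
Minimum cut: (4,5), (10,11)
Partition: S = [0, 1, 2, 3, 4, 10], T = [5, 6, 7, 8, 9, 11]

Max-flow min-cut theorem verified: both equal 15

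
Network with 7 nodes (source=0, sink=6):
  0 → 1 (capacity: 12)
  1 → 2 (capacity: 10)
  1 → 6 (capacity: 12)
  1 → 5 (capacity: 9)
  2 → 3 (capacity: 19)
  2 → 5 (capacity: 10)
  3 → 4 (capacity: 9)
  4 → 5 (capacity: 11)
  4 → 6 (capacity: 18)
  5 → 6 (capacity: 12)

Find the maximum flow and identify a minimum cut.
Max flow = 12, Min cut edges: (0,1)

Maximum flow: 12
Minimum cut: (0,1)
Partition: S = [0], T = [1, 2, 3, 4, 5, 6]

Max-flow min-cut theorem verified: both equal 12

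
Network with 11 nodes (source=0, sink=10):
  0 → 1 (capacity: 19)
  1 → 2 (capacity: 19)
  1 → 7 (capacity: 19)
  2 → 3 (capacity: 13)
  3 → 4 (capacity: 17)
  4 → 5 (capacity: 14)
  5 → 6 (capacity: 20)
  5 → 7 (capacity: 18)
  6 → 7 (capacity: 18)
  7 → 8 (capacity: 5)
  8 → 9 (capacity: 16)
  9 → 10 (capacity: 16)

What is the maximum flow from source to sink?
Maximum flow = 5

Max flow: 5

Flow assignment:
  0 → 1: 5/19
  1 → 7: 5/19
  7 → 8: 5/5
  8 → 9: 5/16
  9 → 10: 5/16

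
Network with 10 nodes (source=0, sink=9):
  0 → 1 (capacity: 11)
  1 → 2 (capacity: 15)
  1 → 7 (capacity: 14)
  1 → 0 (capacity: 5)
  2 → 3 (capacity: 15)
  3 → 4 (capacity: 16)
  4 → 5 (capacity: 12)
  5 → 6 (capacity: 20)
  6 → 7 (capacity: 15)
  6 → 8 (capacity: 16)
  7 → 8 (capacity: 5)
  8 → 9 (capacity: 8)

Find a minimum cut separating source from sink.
Min cut value = 8, edges: (8,9)

Min cut value: 8
Partition: S = [0, 1, 2, 3, 4, 5, 6, 7, 8], T = [9]
Cut edges: (8,9)

By max-flow min-cut theorem, max flow = min cut = 8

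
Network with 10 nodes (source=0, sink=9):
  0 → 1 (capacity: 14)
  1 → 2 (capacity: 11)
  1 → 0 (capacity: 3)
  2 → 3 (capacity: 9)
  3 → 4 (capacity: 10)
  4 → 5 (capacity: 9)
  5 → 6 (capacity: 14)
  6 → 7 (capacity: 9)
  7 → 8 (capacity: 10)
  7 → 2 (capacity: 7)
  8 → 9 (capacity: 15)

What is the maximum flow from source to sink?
Maximum flow = 9

Max flow: 9

Flow assignment:
  0 → 1: 9/14
  1 → 2: 9/11
  2 → 3: 9/9
  3 → 4: 9/10
  4 → 5: 9/9
  5 → 6: 9/14
  6 → 7: 9/9
  7 → 8: 9/10
  8 → 9: 9/15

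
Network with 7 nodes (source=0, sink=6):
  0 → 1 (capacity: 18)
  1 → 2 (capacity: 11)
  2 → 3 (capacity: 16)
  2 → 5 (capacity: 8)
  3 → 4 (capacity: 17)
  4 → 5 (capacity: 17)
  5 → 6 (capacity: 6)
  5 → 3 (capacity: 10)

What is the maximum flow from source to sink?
Maximum flow = 6

Max flow: 6

Flow assignment:
  0 → 1: 6/18
  1 → 2: 6/11
  2 → 3: 1/16
  2 → 5: 5/8
  3 → 4: 3/17
  4 → 5: 3/17
  5 → 6: 6/6
  5 → 3: 2/10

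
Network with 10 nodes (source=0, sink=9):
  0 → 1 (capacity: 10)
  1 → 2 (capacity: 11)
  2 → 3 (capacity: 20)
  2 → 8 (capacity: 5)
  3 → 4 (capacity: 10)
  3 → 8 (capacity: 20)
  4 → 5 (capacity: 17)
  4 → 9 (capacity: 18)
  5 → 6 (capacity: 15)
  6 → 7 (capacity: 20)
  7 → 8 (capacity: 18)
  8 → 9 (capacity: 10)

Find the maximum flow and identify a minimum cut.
Max flow = 10, Min cut edges: (0,1)

Maximum flow: 10
Minimum cut: (0,1)
Partition: S = [0], T = [1, 2, 3, 4, 5, 6, 7, 8, 9]

Max-flow min-cut theorem verified: both equal 10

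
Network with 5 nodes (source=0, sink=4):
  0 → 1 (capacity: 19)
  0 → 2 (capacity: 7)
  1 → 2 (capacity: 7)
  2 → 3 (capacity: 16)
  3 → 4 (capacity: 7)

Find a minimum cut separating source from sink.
Min cut value = 7, edges: (3,4)

Min cut value: 7
Partition: S = [0, 1, 2, 3], T = [4]
Cut edges: (3,4)

By max-flow min-cut theorem, max flow = min cut = 7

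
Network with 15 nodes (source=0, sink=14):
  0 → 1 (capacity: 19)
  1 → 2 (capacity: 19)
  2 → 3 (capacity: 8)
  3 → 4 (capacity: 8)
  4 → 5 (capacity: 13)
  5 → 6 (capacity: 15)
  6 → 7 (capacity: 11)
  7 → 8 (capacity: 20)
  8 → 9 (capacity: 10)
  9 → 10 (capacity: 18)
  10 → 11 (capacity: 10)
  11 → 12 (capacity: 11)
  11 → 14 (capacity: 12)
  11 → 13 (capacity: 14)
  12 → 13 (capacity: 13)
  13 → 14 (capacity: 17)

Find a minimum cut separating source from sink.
Min cut value = 8, edges: (3,4)

Min cut value: 8
Partition: S = [0, 1, 2, 3], T = [4, 5, 6, 7, 8, 9, 10, 11, 12, 13, 14]
Cut edges: (3,4)

By max-flow min-cut theorem, max flow = min cut = 8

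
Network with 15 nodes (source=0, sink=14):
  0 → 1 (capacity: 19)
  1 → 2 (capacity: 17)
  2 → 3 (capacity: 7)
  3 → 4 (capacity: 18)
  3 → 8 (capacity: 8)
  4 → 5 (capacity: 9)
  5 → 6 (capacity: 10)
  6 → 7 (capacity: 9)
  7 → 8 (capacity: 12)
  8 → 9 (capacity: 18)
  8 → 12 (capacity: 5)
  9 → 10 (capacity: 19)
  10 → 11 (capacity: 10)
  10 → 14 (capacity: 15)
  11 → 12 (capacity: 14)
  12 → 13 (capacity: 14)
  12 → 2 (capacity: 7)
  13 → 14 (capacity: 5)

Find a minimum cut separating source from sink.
Min cut value = 7, edges: (2,3)

Min cut value: 7
Partition: S = [0, 1, 2], T = [3, 4, 5, 6, 7, 8, 9, 10, 11, 12, 13, 14]
Cut edges: (2,3)

By max-flow min-cut theorem, max flow = min cut = 7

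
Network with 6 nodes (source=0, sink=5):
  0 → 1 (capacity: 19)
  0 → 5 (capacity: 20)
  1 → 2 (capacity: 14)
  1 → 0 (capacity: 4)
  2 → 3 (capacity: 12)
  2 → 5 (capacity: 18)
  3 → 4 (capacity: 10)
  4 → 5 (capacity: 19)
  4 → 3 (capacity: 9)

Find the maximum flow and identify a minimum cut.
Max flow = 34, Min cut edges: (0,5), (1,2)

Maximum flow: 34
Minimum cut: (0,5), (1,2)
Partition: S = [0, 1], T = [2, 3, 4, 5]

Max-flow min-cut theorem verified: both equal 34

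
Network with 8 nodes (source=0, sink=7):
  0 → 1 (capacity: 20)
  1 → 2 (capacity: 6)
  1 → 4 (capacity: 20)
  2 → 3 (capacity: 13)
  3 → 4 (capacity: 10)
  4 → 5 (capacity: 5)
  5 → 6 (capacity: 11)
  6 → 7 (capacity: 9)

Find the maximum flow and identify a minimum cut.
Max flow = 5, Min cut edges: (4,5)

Maximum flow: 5
Minimum cut: (4,5)
Partition: S = [0, 1, 2, 3, 4], T = [5, 6, 7]

Max-flow min-cut theorem verified: both equal 5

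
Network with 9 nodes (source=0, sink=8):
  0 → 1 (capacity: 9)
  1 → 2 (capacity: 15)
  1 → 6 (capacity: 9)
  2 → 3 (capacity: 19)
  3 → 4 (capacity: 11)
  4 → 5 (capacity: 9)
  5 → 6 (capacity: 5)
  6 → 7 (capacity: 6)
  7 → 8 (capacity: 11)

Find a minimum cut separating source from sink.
Min cut value = 6, edges: (6,7)

Min cut value: 6
Partition: S = [0, 1, 2, 3, 4, 5, 6], T = [7, 8]
Cut edges: (6,7)

By max-flow min-cut theorem, max flow = min cut = 6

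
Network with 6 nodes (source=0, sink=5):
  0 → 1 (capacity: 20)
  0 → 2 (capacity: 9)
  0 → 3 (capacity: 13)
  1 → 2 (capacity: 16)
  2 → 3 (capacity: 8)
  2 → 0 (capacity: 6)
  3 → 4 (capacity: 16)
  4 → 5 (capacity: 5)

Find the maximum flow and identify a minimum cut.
Max flow = 5, Min cut edges: (4,5)

Maximum flow: 5
Minimum cut: (4,5)
Partition: S = [0, 1, 2, 3, 4], T = [5]

Max-flow min-cut theorem verified: both equal 5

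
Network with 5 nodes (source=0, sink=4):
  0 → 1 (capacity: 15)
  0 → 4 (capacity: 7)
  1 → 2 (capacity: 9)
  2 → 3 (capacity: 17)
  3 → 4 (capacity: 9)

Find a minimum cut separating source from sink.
Min cut value = 16, edges: (0,4), (3,4)

Min cut value: 16
Partition: S = [0, 1, 2, 3], T = [4]
Cut edges: (0,4), (3,4)

By max-flow min-cut theorem, max flow = min cut = 16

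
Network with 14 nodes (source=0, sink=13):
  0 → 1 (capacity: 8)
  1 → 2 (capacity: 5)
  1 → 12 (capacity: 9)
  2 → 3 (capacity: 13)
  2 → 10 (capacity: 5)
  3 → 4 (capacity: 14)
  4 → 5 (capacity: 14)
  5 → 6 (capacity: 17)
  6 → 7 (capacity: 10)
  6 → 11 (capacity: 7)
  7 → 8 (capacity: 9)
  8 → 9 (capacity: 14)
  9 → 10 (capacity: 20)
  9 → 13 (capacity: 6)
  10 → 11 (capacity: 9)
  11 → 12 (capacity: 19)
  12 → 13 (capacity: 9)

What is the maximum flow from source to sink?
Maximum flow = 8

Max flow: 8

Flow assignment:
  0 → 1: 8/8
  1 → 12: 8/9
  12 → 13: 8/9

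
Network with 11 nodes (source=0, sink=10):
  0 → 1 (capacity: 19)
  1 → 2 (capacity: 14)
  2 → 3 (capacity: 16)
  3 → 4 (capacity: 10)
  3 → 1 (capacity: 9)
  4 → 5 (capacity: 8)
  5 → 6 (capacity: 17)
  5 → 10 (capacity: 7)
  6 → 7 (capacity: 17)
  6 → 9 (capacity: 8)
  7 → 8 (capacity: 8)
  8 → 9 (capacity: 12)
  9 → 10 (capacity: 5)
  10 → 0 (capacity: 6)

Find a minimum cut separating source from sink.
Min cut value = 8, edges: (4,5)

Min cut value: 8
Partition: S = [0, 1, 2, 3, 4], T = [5, 6, 7, 8, 9, 10]
Cut edges: (4,5)

By max-flow min-cut theorem, max flow = min cut = 8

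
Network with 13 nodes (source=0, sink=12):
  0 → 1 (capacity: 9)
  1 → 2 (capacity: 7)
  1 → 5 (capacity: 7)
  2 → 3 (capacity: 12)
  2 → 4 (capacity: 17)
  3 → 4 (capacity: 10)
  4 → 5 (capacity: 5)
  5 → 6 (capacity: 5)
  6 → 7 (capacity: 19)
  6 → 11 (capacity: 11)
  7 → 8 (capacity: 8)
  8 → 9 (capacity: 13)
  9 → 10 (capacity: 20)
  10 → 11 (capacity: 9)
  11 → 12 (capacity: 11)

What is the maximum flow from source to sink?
Maximum flow = 5

Max flow: 5

Flow assignment:
  0 → 1: 5/9
  1 → 5: 5/7
  5 → 6: 5/5
  6 → 11: 5/11
  11 → 12: 5/11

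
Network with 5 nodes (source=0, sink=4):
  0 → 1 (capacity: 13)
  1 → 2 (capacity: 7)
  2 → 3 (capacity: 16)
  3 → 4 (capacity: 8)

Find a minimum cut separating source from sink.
Min cut value = 7, edges: (1,2)

Min cut value: 7
Partition: S = [0, 1], T = [2, 3, 4]
Cut edges: (1,2)

By max-flow min-cut theorem, max flow = min cut = 7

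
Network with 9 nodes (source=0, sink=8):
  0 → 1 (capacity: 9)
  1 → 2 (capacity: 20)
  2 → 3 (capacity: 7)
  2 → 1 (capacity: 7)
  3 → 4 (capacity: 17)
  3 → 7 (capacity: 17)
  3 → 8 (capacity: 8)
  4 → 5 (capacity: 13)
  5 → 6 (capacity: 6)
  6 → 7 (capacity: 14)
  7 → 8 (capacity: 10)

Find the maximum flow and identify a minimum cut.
Max flow = 7, Min cut edges: (2,3)

Maximum flow: 7
Minimum cut: (2,3)
Partition: S = [0, 1, 2], T = [3, 4, 5, 6, 7, 8]

Max-flow min-cut theorem verified: both equal 7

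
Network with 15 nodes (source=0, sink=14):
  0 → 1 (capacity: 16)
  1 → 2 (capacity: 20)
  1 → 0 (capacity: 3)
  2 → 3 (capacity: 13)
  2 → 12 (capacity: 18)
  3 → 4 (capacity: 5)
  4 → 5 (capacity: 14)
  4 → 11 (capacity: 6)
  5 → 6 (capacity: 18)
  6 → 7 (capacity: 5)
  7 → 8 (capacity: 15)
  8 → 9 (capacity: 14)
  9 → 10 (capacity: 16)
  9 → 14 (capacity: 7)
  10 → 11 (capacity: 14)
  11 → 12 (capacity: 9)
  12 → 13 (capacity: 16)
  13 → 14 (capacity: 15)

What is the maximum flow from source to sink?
Maximum flow = 16

Max flow: 16

Flow assignment:
  0 → 1: 16/16
  1 → 2: 16/20
  2 → 3: 1/13
  2 → 12: 15/18
  3 → 4: 1/5
  4 → 5: 1/14
  5 → 6: 1/18
  6 → 7: 1/5
  7 → 8: 1/15
  8 → 9: 1/14
  9 → 14: 1/7
  12 → 13: 15/16
  13 → 14: 15/15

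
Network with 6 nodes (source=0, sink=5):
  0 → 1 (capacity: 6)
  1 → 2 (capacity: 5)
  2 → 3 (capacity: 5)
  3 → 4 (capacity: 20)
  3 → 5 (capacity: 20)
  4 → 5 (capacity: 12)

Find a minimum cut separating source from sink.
Min cut value = 5, edges: (2,3)

Min cut value: 5
Partition: S = [0, 1, 2], T = [3, 4, 5]
Cut edges: (2,3)

By max-flow min-cut theorem, max flow = min cut = 5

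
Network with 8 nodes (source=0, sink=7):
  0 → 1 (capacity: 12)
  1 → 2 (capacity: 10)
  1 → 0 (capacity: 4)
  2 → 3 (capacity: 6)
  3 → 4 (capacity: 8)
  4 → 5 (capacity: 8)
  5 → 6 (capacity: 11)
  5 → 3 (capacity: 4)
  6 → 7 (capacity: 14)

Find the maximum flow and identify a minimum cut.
Max flow = 6, Min cut edges: (2,3)

Maximum flow: 6
Minimum cut: (2,3)
Partition: S = [0, 1, 2], T = [3, 4, 5, 6, 7]

Max-flow min-cut theorem verified: both equal 6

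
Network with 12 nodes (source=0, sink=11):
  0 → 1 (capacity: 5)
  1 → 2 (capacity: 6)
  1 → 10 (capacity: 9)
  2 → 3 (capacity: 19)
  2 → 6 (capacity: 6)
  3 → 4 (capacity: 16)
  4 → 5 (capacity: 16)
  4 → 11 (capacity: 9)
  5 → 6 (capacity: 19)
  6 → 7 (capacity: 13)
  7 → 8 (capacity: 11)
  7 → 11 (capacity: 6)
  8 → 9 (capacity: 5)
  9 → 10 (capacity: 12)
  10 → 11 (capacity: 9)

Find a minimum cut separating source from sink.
Min cut value = 5, edges: (0,1)

Min cut value: 5
Partition: S = [0], T = [1, 2, 3, 4, 5, 6, 7, 8, 9, 10, 11]
Cut edges: (0,1)

By max-flow min-cut theorem, max flow = min cut = 5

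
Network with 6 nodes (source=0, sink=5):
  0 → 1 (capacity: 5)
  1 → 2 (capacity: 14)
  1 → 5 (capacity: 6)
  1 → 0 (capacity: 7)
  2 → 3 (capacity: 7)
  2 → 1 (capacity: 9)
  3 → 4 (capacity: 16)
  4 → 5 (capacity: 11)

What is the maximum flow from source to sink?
Maximum flow = 5

Max flow: 5

Flow assignment:
  0 → 1: 5/5
  1 → 5: 5/6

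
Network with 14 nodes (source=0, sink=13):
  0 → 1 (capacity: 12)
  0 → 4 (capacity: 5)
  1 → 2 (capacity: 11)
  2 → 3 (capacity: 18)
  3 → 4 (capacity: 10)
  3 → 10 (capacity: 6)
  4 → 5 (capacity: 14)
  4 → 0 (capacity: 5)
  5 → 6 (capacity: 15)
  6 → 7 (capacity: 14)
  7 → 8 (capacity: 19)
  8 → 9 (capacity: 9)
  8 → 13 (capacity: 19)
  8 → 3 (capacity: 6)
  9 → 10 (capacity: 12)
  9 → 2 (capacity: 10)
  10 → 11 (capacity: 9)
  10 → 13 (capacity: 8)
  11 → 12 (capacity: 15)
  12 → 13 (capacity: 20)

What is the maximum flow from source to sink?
Maximum flow = 16

Max flow: 16

Flow assignment:
  0 → 1: 11/12
  0 → 4: 5/5
  1 → 2: 11/11
  2 → 3: 11/18
  3 → 4: 5/10
  3 → 10: 6/6
  4 → 5: 10/14
  5 → 6: 10/15
  6 → 7: 10/14
  7 → 8: 10/19
  8 → 13: 10/19
  10 → 13: 6/8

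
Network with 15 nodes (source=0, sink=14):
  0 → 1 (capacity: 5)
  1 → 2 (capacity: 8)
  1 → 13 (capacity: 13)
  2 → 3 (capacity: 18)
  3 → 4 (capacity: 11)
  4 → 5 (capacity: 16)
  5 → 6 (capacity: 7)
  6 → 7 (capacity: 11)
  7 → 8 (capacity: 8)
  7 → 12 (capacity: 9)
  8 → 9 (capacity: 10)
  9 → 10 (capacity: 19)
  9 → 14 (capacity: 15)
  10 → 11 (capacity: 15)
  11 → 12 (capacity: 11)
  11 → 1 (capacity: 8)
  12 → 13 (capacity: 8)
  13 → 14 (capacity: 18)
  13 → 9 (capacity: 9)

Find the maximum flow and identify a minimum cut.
Max flow = 5, Min cut edges: (0,1)

Maximum flow: 5
Minimum cut: (0,1)
Partition: S = [0], T = [1, 2, 3, 4, 5, 6, 7, 8, 9, 10, 11, 12, 13, 14]

Max-flow min-cut theorem verified: both equal 5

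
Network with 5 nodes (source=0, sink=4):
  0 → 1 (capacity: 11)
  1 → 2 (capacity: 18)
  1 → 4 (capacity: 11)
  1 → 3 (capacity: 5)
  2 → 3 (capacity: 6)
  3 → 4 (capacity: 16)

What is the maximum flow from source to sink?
Maximum flow = 11

Max flow: 11

Flow assignment:
  0 → 1: 11/11
  1 → 4: 11/11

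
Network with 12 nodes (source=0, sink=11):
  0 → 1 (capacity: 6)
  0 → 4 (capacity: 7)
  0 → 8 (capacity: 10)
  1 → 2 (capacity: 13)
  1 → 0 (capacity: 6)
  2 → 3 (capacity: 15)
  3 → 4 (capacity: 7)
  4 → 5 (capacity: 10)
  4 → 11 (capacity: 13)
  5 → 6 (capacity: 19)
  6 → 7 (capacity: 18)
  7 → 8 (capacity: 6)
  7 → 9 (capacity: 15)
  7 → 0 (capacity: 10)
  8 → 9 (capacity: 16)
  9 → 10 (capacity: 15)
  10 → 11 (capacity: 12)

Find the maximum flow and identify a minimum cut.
Max flow = 23, Min cut edges: (0,1), (0,4), (0,8)

Maximum flow: 23
Minimum cut: (0,1), (0,4), (0,8)
Partition: S = [0], T = [1, 2, 3, 4, 5, 6, 7, 8, 9, 10, 11]

Max-flow min-cut theorem verified: both equal 23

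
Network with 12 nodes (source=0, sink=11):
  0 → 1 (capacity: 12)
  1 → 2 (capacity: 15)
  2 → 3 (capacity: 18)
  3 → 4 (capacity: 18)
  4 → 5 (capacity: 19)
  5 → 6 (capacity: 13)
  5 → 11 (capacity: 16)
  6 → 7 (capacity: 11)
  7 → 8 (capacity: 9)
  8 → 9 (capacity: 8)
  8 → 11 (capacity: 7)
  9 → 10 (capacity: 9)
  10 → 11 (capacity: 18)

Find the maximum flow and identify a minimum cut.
Max flow = 12, Min cut edges: (0,1)

Maximum flow: 12
Minimum cut: (0,1)
Partition: S = [0], T = [1, 2, 3, 4, 5, 6, 7, 8, 9, 10, 11]

Max-flow min-cut theorem verified: both equal 12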